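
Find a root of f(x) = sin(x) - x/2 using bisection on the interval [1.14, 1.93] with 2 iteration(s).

f(x) = sin(x) - x/2
Initial interval: [1.14, 1.93]

Iteration 1:
  c_1 = (1.140000 + 1.930000)/2 = 1.535000
  f(c_1) = f(1.535000) = 0.231859
  f(a) × f(c) ≥ 0, new interval: [1.535000, 1.930000]
Iteration 2:
  c_2 = (1.535000 + 1.930000)/2 = 1.732500
  f(c_2) = f(1.732500) = 0.120704
  f(a) × f(c) ≥ 0, new interval: [1.732500, 1.930000]

After 2 iteration(s), the approximation is c_2 = 1.732500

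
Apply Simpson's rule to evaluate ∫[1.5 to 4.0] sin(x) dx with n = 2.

f(x) = sin(x)
a = 1.5, b = 4.0, n = 2
h = (b - a)/n = 1.250000

Simpson's rule: (h/3)[f(x₀) + 4f(x₁) + 2f(x₂) + ... + f(xₙ)]

x_0 = 1.5000, f(x_0) = 0.997495, coefficient = 1
x_1 = 2.7500, f(x_1) = 0.381661, coefficient = 4
x_2 = 4.0000, f(x_2) = -0.756802, coefficient = 1

I ≈ (1.250000/3) × 1.767336 = 0.736390
Exact value: 0.724381
Error: 0.012009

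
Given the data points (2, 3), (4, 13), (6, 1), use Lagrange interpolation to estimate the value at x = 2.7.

Lagrange interpolation formula:
P(x) = Σ yᵢ × Lᵢ(x)
where Lᵢ(x) = Π_{j≠i} (x - xⱼ)/(xᵢ - xⱼ)

L_0(2.7) = (2.7 - 4)/(2 - 4) × (2.7 - 6)/(2 - 6) = 0.536250
L_1(2.7) = (2.7 - 2)/(4 - 2) × (2.7 - 6)/(4 - 6) = 0.577500
L_2(2.7) = (2.7 - 2)/(6 - 2) × (2.7 - 4)/(6 - 4) = -0.113750

P(2.7) = 3×L_0(2.7) + 13×L_1(2.7) + 1×L_2(2.7)
P(2.7) = 9.002500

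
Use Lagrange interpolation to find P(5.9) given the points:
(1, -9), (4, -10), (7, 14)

Lagrange interpolation formula:
P(x) = Σ yᵢ × Lᵢ(x)
where Lᵢ(x) = Π_{j≠i} (x - xⱼ)/(xᵢ - xⱼ)

L_0(5.9) = (5.9 - 4)/(1 - 4) × (5.9 - 7)/(1 - 7) = -0.116111
L_1(5.9) = (5.9 - 1)/(4 - 1) × (5.9 - 7)/(4 - 7) = 0.598889
L_2(5.9) = (5.9 - 1)/(7 - 1) × (5.9 - 4)/(7 - 4) = 0.517222

P(5.9) = (-9)×L_0(5.9) + (-10)×L_1(5.9) + 14×L_2(5.9)
P(5.9) = 2.297222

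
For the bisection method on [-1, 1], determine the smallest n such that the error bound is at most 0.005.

We need (b-a)/2^n ≤ 0.005
(1 - (-1))/2^n ≤ 0.005
2/2^n ≤ 0.005
2^n ≥ 400
n ≥ log₂(400) = 8.64
n ≥ 9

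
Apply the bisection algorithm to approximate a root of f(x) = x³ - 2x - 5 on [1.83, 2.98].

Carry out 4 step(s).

f(x) = x³ - 2x - 5
Initial interval: [1.83, 2.98]

Iteration 1:
  c_1 = (1.830000 + 2.980000)/2 = 2.405000
  f(c_1) = f(2.405000) = 4.100580
  f(a) × f(c) < 0, new interval: [1.830000, 2.405000]
Iteration 2:
  c_2 = (1.830000 + 2.405000)/2 = 2.117500
  f(c_2) = f(2.117500) = 0.259460
  f(a) × f(c) < 0, new interval: [1.830000, 2.117500]
Iteration 3:
  c_3 = (1.830000 + 2.117500)/2 = 1.973750
  f(c_3) = f(1.973750) = -1.258384
  f(a) × f(c) ≥ 0, new interval: [1.973750, 2.117500]
Iteration 4:
  c_4 = (1.973750 + 2.117500)/2 = 2.045625
  f(c_4) = f(2.045625) = -0.531165
  f(a) × f(c) ≥ 0, new interval: [2.045625, 2.117500]

After 4 iteration(s), the approximation is c_4 = 2.045625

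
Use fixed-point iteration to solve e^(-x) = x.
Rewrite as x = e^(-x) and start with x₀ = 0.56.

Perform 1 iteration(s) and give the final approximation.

Equation: e^(-x) = x
Fixed-point form: x = e^(-x)
x₀ = 0.56

x_1 = g(0.560000) = 0.571209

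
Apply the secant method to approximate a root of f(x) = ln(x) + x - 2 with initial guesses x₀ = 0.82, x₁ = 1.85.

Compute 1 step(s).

f(x) = ln(x) + x - 2
x₀ = 0.82, x₁ = 1.85

Secant formula: x_{n+1} = x_n - f(x_n)(x_n - x_{n-1})/(f(x_n) - f(x_{n-1}))

Iteration 1:
  f(0.820000) = -1.378451
  f(1.850000) = 0.465186
  x_2 = 1.850000 - 0.465186×(1.850000 - 0.820000)/(0.465186 - (-1.378451))
       = 1.590111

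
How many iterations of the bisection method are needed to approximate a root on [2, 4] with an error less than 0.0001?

We need (b-a)/2^n ≤ 0.0001
(4 - 2)/2^n ≤ 0.0001
2/2^n ≤ 0.0001
2^n ≥ 20000
n ≥ log₂(20000) = 14.29
n ≥ 15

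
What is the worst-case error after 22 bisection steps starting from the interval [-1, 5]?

Bisection error bound: |error| ≤ (b-a)/2^n
|error| ≤ (5 - (-1))/2^22 = 6/2^22
|error| ≤ 0.0000014305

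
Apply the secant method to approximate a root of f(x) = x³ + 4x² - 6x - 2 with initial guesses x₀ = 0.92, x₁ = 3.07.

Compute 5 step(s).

f(x) = x³ + 4x² - 6x - 2
x₀ = 0.92, x₁ = 3.07

Secant formula: x_{n+1} = x_n - f(x_n)(x_n - x_{n-1})/(f(x_n) - f(x_{n-1}))

Iteration 1:
  f(0.920000) = -3.355712
  f(3.070000) = 46.214043
  x_2 = 3.070000 - 46.214043×(3.070000 - 0.920000)/(46.214043 - (-3.355712))
       = 1.065548
Iteration 2:
  f(3.070000) = 46.214043
  f(1.065548) = -2.641902
  x_3 = 1.065548 - (-2.641902)×(1.065548 - 3.070000)/(-2.641902 - 46.214043)
       = 1.173939
Iteration 3:
  f(1.065548) = -2.641902
  f(1.173939) = -1.913255
  x_4 = 1.173939 - (-1.913255)×(1.173939 - 1.065548)/(-1.913255 - (-2.641902))
       = 1.458550
Iteration 4:
  f(1.173939) = -1.913255
  f(1.458550) = 0.861044
  x_5 = 1.458550 - 0.861044×(1.458550 - 1.173939)/(0.861044 - (-1.913255))
       = 1.370217
Iteration 5:
  f(1.458550) = 0.861044
  f(1.370217) = -0.138749
  x_6 = 1.370217 - (-0.138749)×(1.370217 - 1.458550)/(-0.138749 - 0.861044)
       = 1.382476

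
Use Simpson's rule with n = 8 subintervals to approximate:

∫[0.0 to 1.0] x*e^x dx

f(x) = x*e^x
a = 0.0, b = 1.0, n = 8
h = (b - a)/n = 0.125000

Simpson's rule: (h/3)[f(x₀) + 4f(x₁) + 2f(x₂) + ... + f(xₙ)]

x_0 = 0.0000, f(x_0) = 0.000000, coefficient = 1
x_1 = 0.1250, f(x_1) = 0.141644, coefficient = 4
x_2 = 0.2500, f(x_2) = 0.321006, coefficient = 2
x_3 = 0.3750, f(x_3) = 0.545622, coefficient = 4
x_4 = 0.5000, f(x_4) = 0.824361, coefficient = 2
x_5 = 0.6250, f(x_5) = 1.167654, coefficient = 4
x_6 = 0.7500, f(x_6) = 1.587750, coefficient = 2
x_7 = 0.8750, f(x_7) = 2.099016, coefficient = 4
x_8 = 1.0000, f(x_8) = 2.718282, coefficient = 1

I ≈ (0.125000/3) × 24.000256 = 1.000011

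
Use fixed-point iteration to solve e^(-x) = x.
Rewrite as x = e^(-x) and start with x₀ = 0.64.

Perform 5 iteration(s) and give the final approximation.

Equation: e^(-x) = x
Fixed-point form: x = e^(-x)
x₀ = 0.64

x_1 = g(0.640000) = 0.527292
x_2 = g(0.527292) = 0.590201
x_3 = g(0.590201) = 0.554216
x_4 = g(0.554216) = 0.574523
x_5 = g(0.574523) = 0.562974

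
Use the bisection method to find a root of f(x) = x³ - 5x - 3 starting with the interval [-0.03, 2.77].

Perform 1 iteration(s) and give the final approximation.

f(x) = x³ - 5x - 3
Initial interval: [-0.03, 2.77]

Iteration 1:
  c_1 = (-0.030000 + 2.770000)/2 = 1.370000
  f(c_1) = f(1.370000) = -7.278647
  f(a) × f(c) ≥ 0, new interval: [1.370000, 2.770000]

After 1 iteration(s), the approximation is c_1 = 1.370000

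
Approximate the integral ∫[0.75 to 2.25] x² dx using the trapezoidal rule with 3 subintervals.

f(x) = x²
a = 0.75, b = 2.25, n = 3
h = (b - a)/n = 0.500000

Trapezoidal rule: (h/2)[f(x₀) + 2f(x₁) + 2f(x₂) + ... + f(xₙ)]

x_0 = 0.7500, f(x_0) = 0.562500, coefficient = 1
x_1 = 1.2500, f(x_1) = 1.562500, coefficient = 2
x_2 = 1.7500, f(x_2) = 3.062500, coefficient = 2
x_3 = 2.2500, f(x_3) = 5.062500, coefficient = 1

I ≈ (0.500000/2) × 14.875000 = 3.718750
Exact value: 3.656250
Error: 0.062500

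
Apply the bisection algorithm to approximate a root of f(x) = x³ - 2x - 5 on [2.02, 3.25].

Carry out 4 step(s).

f(x) = x³ - 2x - 5
Initial interval: [2.02, 3.25]

Iteration 1:
  c_1 = (2.020000 + 3.250000)/2 = 2.635000
  f(c_1) = f(2.635000) = 8.025398
  f(a) × f(c) < 0, new interval: [2.020000, 2.635000]
Iteration 2:
  c_2 = (2.020000 + 2.635000)/2 = 2.327500
  f(c_2) = f(2.327500) = 2.953664
  f(a) × f(c) < 0, new interval: [2.020000, 2.327500]
Iteration 3:
  c_3 = (2.020000 + 2.327500)/2 = 2.173750
  f(c_3) = f(2.173750) = 0.923880
  f(a) × f(c) < 0, new interval: [2.020000, 2.173750]
Iteration 4:
  c_4 = (2.020000 + 2.173750)/2 = 2.096875
  f(c_4) = f(2.096875) = 0.025968
  f(a) × f(c) < 0, new interval: [2.020000, 2.096875]

After 4 iteration(s), the approximation is c_4 = 2.096875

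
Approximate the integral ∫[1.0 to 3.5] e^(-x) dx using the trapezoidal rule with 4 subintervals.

f(x) = e^(-x)
a = 1.0, b = 3.5, n = 4
h = (b - a)/n = 0.625000

Trapezoidal rule: (h/2)[f(x₀) + 2f(x₁) + 2f(x₂) + ... + f(xₙ)]

x_0 = 1.0000, f(x_0) = 0.367879, coefficient = 1
x_1 = 1.6250, f(x_1) = 0.196912, coefficient = 2
x_2 = 2.2500, f(x_2) = 0.105399, coefficient = 2
x_3 = 2.8750, f(x_3) = 0.056416, coefficient = 2
x_4 = 3.5000, f(x_4) = 0.030197, coefficient = 1

I ≈ (0.625000/2) × 1.115531 = 0.348603
Exact value: 0.337682
Error: 0.010921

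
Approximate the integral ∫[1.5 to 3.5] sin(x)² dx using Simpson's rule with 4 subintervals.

f(x) = sin(x)²
a = 1.5, b = 3.5, n = 4
h = (b - a)/n = 0.500000

Simpson's rule: (h/3)[f(x₀) + 4f(x₁) + 2f(x₂) + ... + f(xₙ)]

x_0 = 1.5000, f(x_0) = 0.994996, coefficient = 1
x_1 = 2.0000, f(x_1) = 0.826822, coefficient = 4
x_2 = 2.5000, f(x_2) = 0.358169, coefficient = 2
x_3 = 3.0000, f(x_3) = 0.019915, coefficient = 4
x_4 = 3.5000, f(x_4) = 0.123049, coefficient = 1

I ≈ (0.500000/3) × 5.221330 = 0.870222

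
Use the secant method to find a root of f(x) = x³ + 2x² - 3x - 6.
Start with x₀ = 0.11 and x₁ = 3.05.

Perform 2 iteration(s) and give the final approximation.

f(x) = x³ + 2x² - 3x - 6
x₀ = 0.11, x₁ = 3.05

Secant formula: x_{n+1} = x_n - f(x_n)(x_n - x_{n-1})/(f(x_n) - f(x_{n-1}))

Iteration 1:
  f(0.110000) = -6.304469
  f(3.050000) = 31.827625
  x_2 = 3.050000 - 31.827625×(3.050000 - 0.110000)/(31.827625 - (-6.304469))
       = 0.596077
Iteration 2:
  f(3.050000) = 31.827625
  f(0.596077) = -6.865825
  x_3 = 0.596077 - (-6.865825)×(0.596077 - 3.050000)/(-6.865825 - 31.827625)
       = 1.031505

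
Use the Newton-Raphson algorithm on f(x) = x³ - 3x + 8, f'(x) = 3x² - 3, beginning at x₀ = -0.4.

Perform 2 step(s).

f(x) = x³ - 3x + 8
f'(x) = 3x² - 3
x₀ = -0.4

Newton-Raphson formula: x_{n+1} = x_n - f(x_n)/f'(x_n)

Iteration 1:
  f(-0.400000) = 9.136000
  f'(-0.400000) = -2.520000
  x_1 = -0.400000 - 9.136000/(-2.520000) = 3.225397
Iteration 2:
  f(3.225397) = 31.878208
  f'(3.225397) = 28.209554
  x_2 = 3.225397 - 31.878208/28.209554 = 2.095347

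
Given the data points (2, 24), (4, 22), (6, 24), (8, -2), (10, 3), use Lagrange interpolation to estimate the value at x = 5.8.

Lagrange interpolation formula:
P(x) = Σ yᵢ × Lᵢ(x)
where Lᵢ(x) = Π_{j≠i} (x - xⱼ)/(xᵢ - xⱼ)

L_0(5.8) = (5.8 - 4)/(2 - 4) × (5.8 - 6)/(2 - 6) × (5.8 - 8)/(2 - 8) × (5.8 - 10)/(2 - 10) = -0.008663
L_1(5.8) = (5.8 - 2)/(4 - 2) × (5.8 - 6)/(4 - 6) × (5.8 - 8)/(4 - 8) × (5.8 - 10)/(4 - 10) = 0.073150
L_2(5.8) = (5.8 - 2)/(6 - 2) × (5.8 - 4)/(6 - 4) × (5.8 - 8)/(6 - 8) × (5.8 - 10)/(6 - 10) = 0.987525
L_3(5.8) = (5.8 - 2)/(8 - 2) × (5.8 - 4)/(8 - 4) × (5.8 - 6)/(8 - 6) × (5.8 - 10)/(8 - 10) = -0.059850
L_4(5.8) = (5.8 - 2)/(10 - 2) × (5.8 - 4)/(10 - 4) × (5.8 - 6)/(10 - 6) × (5.8 - 8)/(10 - 8) = 0.007838

P(5.8) = 24×L_0(5.8) + 22×L_1(5.8) + 24×L_2(5.8) + (-2)×L_3(5.8) + 3×L_4(5.8)
P(5.8) = 25.245213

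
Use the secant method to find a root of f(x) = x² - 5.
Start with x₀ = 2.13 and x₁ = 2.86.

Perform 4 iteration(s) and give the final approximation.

f(x) = x² - 5
x₀ = 2.13, x₁ = 2.86

Secant formula: x_{n+1} = x_n - f(x_n)(x_n - x_{n-1})/(f(x_n) - f(x_{n-1}))

Iteration 1:
  f(2.130000) = -0.463100
  f(2.860000) = 3.179600
  x_2 = 2.860000 - 3.179600×(2.860000 - 2.130000)/(3.179600 - (-0.463100))
       = 2.222806
Iteration 2:
  f(2.860000) = 3.179600
  f(2.222806) = -0.059135
  x_3 = 2.222806 - (-0.059135)×(2.222806 - 2.860000)/(-0.059135 - 3.179600)
       = 2.234440
Iteration 3:
  f(2.222806) = -0.059135
  f(2.234440) = -0.007278
  x_4 = 2.234440 - (-0.007278)×(2.234440 - 2.222806)/(-0.007278 - (-0.059135))
       = 2.236073
Iteration 4:
  f(2.234440) = -0.007278
  f(2.236073) = 0.000022
  x_5 = 2.236073 - 0.000022×(2.236073 - 2.234440)/(0.000022 - (-0.007278))
       = 2.236068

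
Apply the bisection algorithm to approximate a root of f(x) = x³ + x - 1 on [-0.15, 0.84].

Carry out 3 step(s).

f(x) = x³ + x - 1
Initial interval: [-0.15, 0.84]

Iteration 1:
  c_1 = (-0.150000 + 0.840000)/2 = 0.345000
  f(c_1) = f(0.345000) = -0.613936
  f(a) × f(c) ≥ 0, new interval: [0.345000, 0.840000]
Iteration 2:
  c_2 = (0.345000 + 0.840000)/2 = 0.592500
  f(c_2) = f(0.592500) = -0.199499
  f(a) × f(c) ≥ 0, new interval: [0.592500, 0.840000]
Iteration 3:
  c_3 = (0.592500 + 0.840000)/2 = 0.716250
  f(c_3) = f(0.716250) = 0.083696
  f(a) × f(c) < 0, new interval: [0.592500, 0.716250]

After 3 iteration(s), the approximation is c_3 = 0.716250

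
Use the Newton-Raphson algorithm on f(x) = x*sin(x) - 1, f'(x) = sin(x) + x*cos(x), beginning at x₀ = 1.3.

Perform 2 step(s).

f(x) = x*sin(x) - 1
f'(x) = sin(x) + x*cos(x)
x₀ = 1.3

Newton-Raphson formula: x_{n+1} = x_n - f(x_n)/f'(x_n)

Iteration 1:
  f(1.300000) = 0.252626
  f'(1.300000) = 1.311307
  x_1 = 1.300000 - 0.252626/1.311307 = 1.107348
Iteration 2:
  f(1.107348) = -0.009459
  f'(1.107348) = 1.389540
  x_2 = 1.107348 - (-0.009459)/1.389540 = 1.114155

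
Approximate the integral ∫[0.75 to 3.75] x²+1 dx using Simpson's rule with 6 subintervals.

f(x) = x²+1
a = 0.75, b = 3.75, n = 6
h = (b - a)/n = 0.500000

Simpson's rule: (h/3)[f(x₀) + 4f(x₁) + 2f(x₂) + ... + f(xₙ)]

x_0 = 0.7500, f(x_0) = 1.562500, coefficient = 1
x_1 = 1.2500, f(x_1) = 2.562500, coefficient = 4
x_2 = 1.7500, f(x_2) = 4.062500, coefficient = 2
x_3 = 2.2500, f(x_3) = 6.062500, coefficient = 4
x_4 = 2.7500, f(x_4) = 8.562500, coefficient = 2
x_5 = 3.2500, f(x_5) = 11.562500, coefficient = 4
x_6 = 3.7500, f(x_6) = 15.062500, coefficient = 1

I ≈ (0.500000/3) × 122.625000 = 20.437500
Exact value: 20.437500
Error: 0.000000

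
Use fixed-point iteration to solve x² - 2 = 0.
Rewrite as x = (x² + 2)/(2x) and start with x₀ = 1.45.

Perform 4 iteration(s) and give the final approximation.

Equation: x² - 2 = 0
Fixed-point form: x = (x² + 2)/(2x)
x₀ = 1.45

x_1 = g(1.450000) = 1.414655
x_2 = g(1.414655) = 1.414214
x_3 = g(1.414214) = 1.414214
x_4 = g(1.414214) = 1.414214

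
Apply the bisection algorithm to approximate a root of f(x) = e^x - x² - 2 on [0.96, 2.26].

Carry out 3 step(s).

f(x) = e^x - x² - 2
Initial interval: [0.96, 2.26]

Iteration 1:
  c_1 = (0.960000 + 2.260000)/2 = 1.610000
  f(c_1) = f(1.610000) = 0.410711
  f(a) × f(c) < 0, new interval: [0.960000, 1.610000]
Iteration 2:
  c_2 = (0.960000 + 1.610000)/2 = 1.285000
  f(c_2) = f(1.285000) = -0.036557
  f(a) × f(c) ≥ 0, new interval: [1.285000, 1.610000]
Iteration 3:
  c_3 = (1.285000 + 1.610000)/2 = 1.447500
  f(c_3) = f(1.447500) = 0.157214
  f(a) × f(c) < 0, new interval: [1.285000, 1.447500]

After 3 iteration(s), the approximation is c_3 = 1.447500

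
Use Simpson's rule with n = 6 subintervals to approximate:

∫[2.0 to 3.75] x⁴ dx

f(x) = x⁴
a = 2.0, b = 3.75, n = 6
h = (b - a)/n = 0.291667

Simpson's rule: (h/3)[f(x₀) + 4f(x₁) + 2f(x₂) + ... + f(xₙ)]

x_0 = 2.0000, f(x_0) = 16.000000, coefficient = 1
x_1 = 2.2917, f(x_1) = 27.580732, coefficient = 4
x_2 = 2.5833, f(x_2) = 44.537085, coefficient = 2
x_3 = 2.8750, f(x_3) = 68.320557, coefficient = 4
x_4 = 3.1667, f(x_4) = 100.556327, coefficient = 2
x_5 = 3.4583, f(x_5) = 143.043261, coefficient = 4
x_6 = 3.7500, f(x_6) = 197.753906, coefficient = 1

I ≈ (0.291667/3) × 1459.718931 = 141.917118
Exact value: 141.915430
Error: 0.001689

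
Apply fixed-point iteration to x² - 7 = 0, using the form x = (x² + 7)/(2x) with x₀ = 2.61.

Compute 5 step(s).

Equation: x² - 7 = 0
Fixed-point form: x = (x² + 7)/(2x)
x₀ = 2.61

x_1 = g(2.610000) = 2.645996
x_2 = g(2.645996) = 2.645751
x_3 = g(2.645751) = 2.645751
x_4 = g(2.645751) = 2.645751
x_5 = g(2.645751) = 2.645751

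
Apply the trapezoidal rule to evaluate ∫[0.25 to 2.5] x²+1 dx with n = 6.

f(x) = x²+1
a = 0.25, b = 2.5, n = 6
h = (b - a)/n = 0.375000

Trapezoidal rule: (h/2)[f(x₀) + 2f(x₁) + 2f(x₂) + ... + f(xₙ)]

x_0 = 0.2500, f(x_0) = 1.062500, coefficient = 1
x_1 = 0.6250, f(x_1) = 1.390625, coefficient = 2
x_2 = 1.0000, f(x_2) = 2.000000, coefficient = 2
x_3 = 1.3750, f(x_3) = 2.890625, coefficient = 2
x_4 = 1.7500, f(x_4) = 4.062500, coefficient = 2
x_5 = 2.1250, f(x_5) = 5.515625, coefficient = 2
x_6 = 2.5000, f(x_6) = 7.250000, coefficient = 1

I ≈ (0.375000/2) × 40.031250 = 7.505859
Exact value: 7.453125
Error: 0.052734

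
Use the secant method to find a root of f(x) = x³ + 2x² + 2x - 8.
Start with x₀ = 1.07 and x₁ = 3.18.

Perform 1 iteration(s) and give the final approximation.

f(x) = x³ + 2x² + 2x - 8
x₀ = 1.07, x₁ = 3.18

Secant formula: x_{n+1} = x_n - f(x_n)(x_n - x_{n-1})/(f(x_n) - f(x_{n-1}))

Iteration 1:
  f(1.070000) = -2.345157
  f(3.180000) = 50.742232
  x_2 = 3.180000 - 50.742232×(3.180000 - 1.070000)/(50.742232 - (-2.345157))
       = 1.163210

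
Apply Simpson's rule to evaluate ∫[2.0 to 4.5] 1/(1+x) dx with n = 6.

f(x) = 1/(1+x)
a = 2.0, b = 4.5, n = 6
h = (b - a)/n = 0.416667

Simpson's rule: (h/3)[f(x₀) + 4f(x₁) + 2f(x₂) + ... + f(xₙ)]

x_0 = 2.0000, f(x_0) = 0.333333, coefficient = 1
x_1 = 2.4167, f(x_1) = 0.292683, coefficient = 4
x_2 = 2.8333, f(x_2) = 0.260870, coefficient = 2
x_3 = 3.2500, f(x_3) = 0.235294, coefficient = 4
x_4 = 3.6667, f(x_4) = 0.214286, coefficient = 2
x_5 = 4.0833, f(x_5) = 0.196721, coefficient = 4
x_6 = 4.5000, f(x_6) = 0.181818, coefficient = 1

I ≈ (0.416667/3) × 4.364255 = 0.606147
Exact value: 0.606136
Error: 0.000011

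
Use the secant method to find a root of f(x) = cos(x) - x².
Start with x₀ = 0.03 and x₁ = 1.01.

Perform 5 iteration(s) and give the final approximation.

f(x) = cos(x) - x²
x₀ = 0.03, x₁ = 1.01

Secant formula: x_{n+1} = x_n - f(x_n)(x_n - x_{n-1})/(f(x_n) - f(x_{n-1}))

Iteration 1:
  f(0.030000) = 0.998650
  f(1.010000) = -0.488239
  x_2 = 1.010000 - (-0.488239)×(1.010000 - 0.030000)/(-0.488239 - 0.998650)
       = 0.688204
Iteration 2:
  f(1.010000) = -0.488239
  f(0.688204) = 0.298763
  x_3 = 0.688204 - 0.298763×(0.688204 - 1.010000)/(0.298763 - (-0.488239))
       = 0.810365
Iteration 3:
  f(0.688204) = 0.298763
  f(0.810365) = 0.032543
  x_4 = 0.810365 - 0.032543×(0.810365 - 0.688204)/(0.032543 - 0.298763)
       = 0.825298
Iteration 4:
  f(0.810365) = 0.032543
  f(0.825298) = -0.002778
  x_5 = 0.825298 - (-0.002778)×(0.825298 - 0.810365)/(-0.002778 - 0.032543)
       = 0.824123
Iteration 5:
  f(0.825298) = -0.002778
  f(0.824123) = 0.000022
  x_6 = 0.824123 - 0.000022×(0.824123 - 0.825298)/(0.000022 - (-0.002778))
       = 0.824132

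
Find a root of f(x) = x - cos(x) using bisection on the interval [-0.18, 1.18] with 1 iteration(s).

f(x) = x - cos(x)
Initial interval: [-0.18, 1.18]

Iteration 1:
  c_1 = (-0.180000 + 1.180000)/2 = 0.500000
  f(c_1) = f(0.500000) = -0.377583
  f(a) × f(c) ≥ 0, new interval: [0.500000, 1.180000]

After 1 iteration(s), the approximation is c_1 = 0.500000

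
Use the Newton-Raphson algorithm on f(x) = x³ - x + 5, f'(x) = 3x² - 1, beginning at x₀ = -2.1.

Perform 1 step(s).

f(x) = x³ - x + 5
f'(x) = 3x² - 1
x₀ = -2.1

Newton-Raphson formula: x_{n+1} = x_n - f(x_n)/f'(x_n)

Iteration 1:
  f(-2.100000) = -2.161000
  f'(-2.100000) = 12.230000
  x_1 = -2.100000 - (-2.161000)/12.230000 = -1.923303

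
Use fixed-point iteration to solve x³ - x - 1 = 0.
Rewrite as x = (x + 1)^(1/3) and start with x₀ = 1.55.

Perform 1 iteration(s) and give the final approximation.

Equation: x³ - x - 1 = 0
Fixed-point form: x = (x + 1)^(1/3)
x₀ = 1.55

x_1 = g(1.550000) = 1.366197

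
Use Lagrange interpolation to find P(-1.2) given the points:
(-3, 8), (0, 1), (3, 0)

Lagrange interpolation formula:
P(x) = Σ yᵢ × Lᵢ(x)
where Lᵢ(x) = Π_{j≠i} (x - xⱼ)/(xᵢ - xⱼ)

L_0(-1.2) = (-1.2 - 0)/(-3 - 0) × (-1.2 - 3)/(-3 - 3) = 0.280000
L_1(-1.2) = (-1.2 - (-3))/(0 - (-3)) × (-1.2 - 3)/(0 - 3) = 0.840000
L_2(-1.2) = (-1.2 - (-3))/(3 - (-3)) × (-1.2 - 0)/(3 - 0) = -0.120000

P(-1.2) = 8×L_0(-1.2) + 1×L_1(-1.2) + 0×L_2(-1.2)
P(-1.2) = 3.080000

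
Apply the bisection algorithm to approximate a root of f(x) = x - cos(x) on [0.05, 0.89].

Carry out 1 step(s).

f(x) = x - cos(x)
Initial interval: [0.05, 0.89]

Iteration 1:
  c_1 = (0.050000 + 0.890000)/2 = 0.470000
  f(c_1) = f(0.470000) = -0.421568
  f(a) × f(c) ≥ 0, new interval: [0.470000, 0.890000]

After 1 iteration(s), the approximation is c_1 = 0.470000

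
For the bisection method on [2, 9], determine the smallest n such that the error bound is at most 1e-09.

We need (b-a)/2^n ≤ 1e-09
(9 - 2)/2^n ≤ 1e-09
7/2^n ≤ 1e-09
2^n ≥ 7000000000
n ≥ log₂(7000000000) = 32.70
n ≥ 33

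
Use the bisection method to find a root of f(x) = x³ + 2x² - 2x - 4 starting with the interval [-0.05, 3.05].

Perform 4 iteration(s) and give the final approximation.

f(x) = x³ + 2x² - 2x - 4
Initial interval: [-0.05, 3.05]

Iteration 1:
  c_1 = (-0.050000 + 3.050000)/2 = 1.500000
  f(c_1) = f(1.500000) = 0.875000
  f(a) × f(c) < 0, new interval: [-0.050000, 1.500000]
Iteration 2:
  c_2 = (-0.050000 + 1.500000)/2 = 0.725000
  f(c_2) = f(0.725000) = -4.017672
  f(a) × f(c) ≥ 0, new interval: [0.725000, 1.500000]
Iteration 3:
  c_3 = (0.725000 + 1.500000)/2 = 1.112500
  f(c_3) = f(1.112500) = -2.372795
  f(a) × f(c) ≥ 0, new interval: [1.112500, 1.500000]
Iteration 4:
  c_4 = (1.112500 + 1.500000)/2 = 1.306250
  f(c_4) = f(1.306250) = -0.971082
  f(a) × f(c) ≥ 0, new interval: [1.306250, 1.500000]

After 4 iteration(s), the approximation is c_4 = 1.306250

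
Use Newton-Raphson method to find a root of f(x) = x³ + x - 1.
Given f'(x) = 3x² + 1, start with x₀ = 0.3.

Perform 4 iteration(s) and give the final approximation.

f(x) = x³ + x - 1
f'(x) = 3x² + 1
x₀ = 0.3

Newton-Raphson formula: x_{n+1} = x_n - f(x_n)/f'(x_n)

Iteration 1:
  f(0.300000) = -0.673000
  f'(0.300000) = 1.270000
  x_1 = 0.300000 - (-0.673000)/1.270000 = 0.829921
Iteration 2:
  f(0.829921) = 0.401546
  f'(0.829921) = 3.066308
  x_2 = 0.829921 - 0.401546/3.066308 = 0.698967
Iteration 3:
  f(0.698967) = 0.040451
  f'(0.698967) = 2.465665
  x_3 = 0.698967 - 0.040451/2.465665 = 0.682561
Iteration 4:
  f(0.682561) = 0.000560
  f'(0.682561) = 2.397670
  x_4 = 0.682561 - 0.000560/2.397670 = 0.682328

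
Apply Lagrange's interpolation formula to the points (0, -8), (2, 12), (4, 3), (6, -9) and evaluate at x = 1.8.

Lagrange interpolation formula:
P(x) = Σ yᵢ × Lᵢ(x)
where Lᵢ(x) = Π_{j≠i} (x - xⱼ)/(xᵢ - xⱼ)

L_0(1.8) = (1.8 - 2)/(0 - 2) × (1.8 - 4)/(0 - 4) × (1.8 - 6)/(0 - 6) = 0.038500
L_1(1.8) = (1.8 - 0)/(2 - 0) × (1.8 - 4)/(2 - 4) × (1.8 - 6)/(2 - 6) = 1.039500
L_2(1.8) = (1.8 - 0)/(4 - 0) × (1.8 - 2)/(4 - 2) × (1.8 - 6)/(4 - 6) = -0.094500
L_3(1.8) = (1.8 - 0)/(6 - 0) × (1.8 - 2)/(6 - 2) × (1.8 - 4)/(6 - 4) = 0.016500

P(1.8) = (-8)×L_0(1.8) + 12×L_1(1.8) + 3×L_2(1.8) + (-9)×L_3(1.8)
P(1.8) = 11.734000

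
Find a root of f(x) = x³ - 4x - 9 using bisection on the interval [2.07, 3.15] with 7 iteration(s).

f(x) = x³ - 4x - 9
Initial interval: [2.07, 3.15]

Iteration 1:
  c_1 = (2.070000 + 3.150000)/2 = 2.610000
  f(c_1) = f(2.610000) = -1.660419
  f(a) × f(c) ≥ 0, new interval: [2.610000, 3.150000]
Iteration 2:
  c_2 = (2.610000 + 3.150000)/2 = 2.880000
  f(c_2) = f(2.880000) = 3.367872
  f(a) × f(c) < 0, new interval: [2.610000, 2.880000]
Iteration 3:
  c_3 = (2.610000 + 2.880000)/2 = 2.745000
  f(c_3) = f(2.745000) = 0.703644
  f(a) × f(c) < 0, new interval: [2.610000, 2.745000]
Iteration 4:
  c_4 = (2.610000 + 2.745000)/2 = 2.677500
  f(c_4) = f(2.677500) = -0.514986
  f(a) × f(c) ≥ 0, new interval: [2.677500, 2.745000]
Iteration 5:
  c_5 = (2.677500 + 2.745000)/2 = 2.711250
  f(c_5) = f(2.711250) = 0.085064
  f(a) × f(c) < 0, new interval: [2.677500, 2.711250]
Iteration 6:
  c_6 = (2.677500 + 2.711250)/2 = 2.694375
  f(c_6) = f(2.694375) = -0.217263
  f(a) × f(c) ≥ 0, new interval: [2.694375, 2.711250]
Iteration 7:
  c_7 = (2.694375 + 2.711250)/2 = 2.702813
  f(c_7) = f(2.702813) = -0.066677
  f(a) × f(c) ≥ 0, new interval: [2.702813, 2.711250]

After 7 iteration(s), the approximation is c_7 = 2.702813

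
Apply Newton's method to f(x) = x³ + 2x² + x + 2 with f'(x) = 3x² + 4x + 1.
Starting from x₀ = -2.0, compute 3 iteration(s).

f(x) = x³ + 2x² + x + 2
f'(x) = 3x² + 4x + 1
x₀ = -2.0

Newton-Raphson formula: x_{n+1} = x_n - f(x_n)/f'(x_n)

Iteration 1:
  f(-2.000000) = 0.000000
  f'(-2.000000) = 5.000000
  x_1 = -2.000000 - 0.000000/5.000000 = -2.000000
Iteration 2:
  f(-2.000000) = 0.000000
  f'(-2.000000) = 5.000000
  x_2 = -2.000000 - 0.000000/5.000000 = -2.000000
Iteration 3:
  f(-2.000000) = 0.000000
  f'(-2.000000) = 5.000000
  x_3 = -2.000000 - 0.000000/5.000000 = -2.000000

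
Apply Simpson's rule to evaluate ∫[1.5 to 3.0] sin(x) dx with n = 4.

f(x) = sin(x)
a = 1.5, b = 3.0, n = 4
h = (b - a)/n = 0.375000

Simpson's rule: (h/3)[f(x₀) + 4f(x₁) + 2f(x₂) + ... + f(xₙ)]

x_0 = 1.5000, f(x_0) = 0.997495, coefficient = 1
x_1 = 1.8750, f(x_1) = 0.954086, coefficient = 4
x_2 = 2.2500, f(x_2) = 0.778073, coefficient = 2
x_3 = 2.6250, f(x_3) = 0.493920, coefficient = 4
x_4 = 3.0000, f(x_4) = 0.141120, coefficient = 1

I ≈ (0.375000/3) × 8.486786 = 1.060848
Exact value: 1.060730
Error: 0.000119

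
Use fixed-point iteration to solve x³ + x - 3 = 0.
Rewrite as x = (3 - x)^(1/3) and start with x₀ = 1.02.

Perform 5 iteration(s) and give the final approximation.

Equation: x³ + x - 3 = 0
Fixed-point form: x = (3 - x)^(1/3)
x₀ = 1.02

x_1 = g(1.020000) = 1.255707
x_2 = g(1.255707) = 1.203760
x_3 = g(1.203760) = 1.215593
x_4 = g(1.215593) = 1.212918
x_5 = g(1.212918) = 1.213523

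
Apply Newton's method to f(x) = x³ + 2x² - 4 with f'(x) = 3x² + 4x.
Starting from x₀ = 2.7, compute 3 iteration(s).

f(x) = x³ + 2x² - 4
f'(x) = 3x² + 4x
x₀ = 2.7

Newton-Raphson formula: x_{n+1} = x_n - f(x_n)/f'(x_n)

Iteration 1:
  f(2.700000) = 30.263000
  f'(2.700000) = 32.670000
  x_1 = 2.700000 - 30.263000/32.670000 = 1.773676
Iteration 2:
  f(1.773676) = 7.871710
  f'(1.773676) = 16.532486
  x_2 = 1.773676 - 7.871710/16.532486 = 1.297540
Iteration 3:
  f(1.297540) = 1.551774
  f'(1.297540) = 10.240993
  x_3 = 1.297540 - 1.551774/10.240993 = 1.146015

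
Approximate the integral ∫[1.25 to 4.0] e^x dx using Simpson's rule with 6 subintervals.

f(x) = e^x
a = 1.25, b = 4.0, n = 6
h = (b - a)/n = 0.458333

Simpson's rule: (h/3)[f(x₀) + 4f(x₁) + 2f(x₂) + ... + f(xₙ)]

x_0 = 1.2500, f(x_0) = 3.490343, coefficient = 1
x_1 = 1.7083, f(x_1) = 5.519754, coefficient = 4
x_2 = 2.1667, f(x_2) = 8.729138, coefficient = 2
x_3 = 2.6250, f(x_3) = 13.804574, coefficient = 4
x_4 = 3.0833, f(x_4) = 21.831051, coefficient = 2
x_5 = 3.5417, f(x_5) = 34.524412, coefficient = 4
x_6 = 4.0000, f(x_6) = 54.598150, coefficient = 1

I ≈ (0.458333/3) × 334.603834 = 51.120030
Exact value: 51.107807
Error: 0.012223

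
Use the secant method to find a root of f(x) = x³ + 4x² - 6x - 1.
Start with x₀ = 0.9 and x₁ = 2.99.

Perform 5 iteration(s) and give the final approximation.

f(x) = x³ + 4x² - 6x - 1
x₀ = 0.9, x₁ = 2.99

Secant formula: x_{n+1} = x_n - f(x_n)(x_n - x_{n-1})/(f(x_n) - f(x_{n-1}))

Iteration 1:
  f(0.900000) = -2.431000
  f(2.990000) = 43.551299
  x_2 = 2.990000 - 43.551299×(2.990000 - 0.900000)/(43.551299 - (-2.431000))
       = 1.010494
Iteration 2:
  f(2.990000) = 43.551299
  f(1.010494) = -1.946756
  x_3 = 1.010494 - (-1.946756)×(1.010494 - 2.990000)/(-1.946756 - 43.551299)
       = 1.095193
Iteration 3:
  f(1.010494) = -1.946756
  f(1.095193) = -1.459741
  x_4 = 1.095193 - (-1.459741)×(1.095193 - 1.010494)/(-1.459741 - (-1.946756))
       = 1.349062
Iteration 4:
  f(1.095193) = -1.459741
  f(1.349062) = 0.640748
  x_5 = 1.349062 - 0.640748×(1.349062 - 1.095193)/(0.640748 - (-1.459741))
       = 1.271620
Iteration 5:
  f(1.349062) = 0.640748
  f(1.271620) = -0.105421
  x_6 = 1.271620 - (-0.105421)×(1.271620 - 1.349062)/(-0.105421 - 0.640748)
       = 1.282561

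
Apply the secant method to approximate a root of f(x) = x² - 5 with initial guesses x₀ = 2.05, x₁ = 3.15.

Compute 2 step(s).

f(x) = x² - 5
x₀ = 2.05, x₁ = 3.15

Secant formula: x_{n+1} = x_n - f(x_n)(x_n - x_{n-1})/(f(x_n) - f(x_{n-1}))

Iteration 1:
  f(2.050000) = -0.797500
  f(3.150000) = 4.922500
  x_2 = 3.150000 - 4.922500×(3.150000 - 2.050000)/(4.922500 - (-0.797500))
       = 2.203365
Iteration 2:
  f(3.150000) = 4.922500
  f(2.203365) = -0.145181
  x_3 = 2.203365 - (-0.145181)×(2.203365 - 3.150000)/(-0.145181 - 4.922500)
       = 2.230485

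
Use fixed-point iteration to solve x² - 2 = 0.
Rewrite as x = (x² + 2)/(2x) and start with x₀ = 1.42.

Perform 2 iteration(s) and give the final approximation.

Equation: x² - 2 = 0
Fixed-point form: x = (x² + 2)/(2x)
x₀ = 1.42

x_1 = g(1.420000) = 1.414225
x_2 = g(1.414225) = 1.414214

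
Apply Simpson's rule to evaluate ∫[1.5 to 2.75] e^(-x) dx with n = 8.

f(x) = e^(-x)
a = 1.5, b = 2.75, n = 8
h = (b - a)/n = 0.156250

Simpson's rule: (h/3)[f(x₀) + 4f(x₁) + 2f(x₂) + ... + f(xₙ)]

x_0 = 1.5000, f(x_0) = 0.223130, coefficient = 1
x_1 = 1.6562, f(x_1) = 0.190853, coefficient = 4
x_2 = 1.8125, f(x_2) = 0.163246, coefficient = 2
x_3 = 1.9688, f(x_3) = 0.139631, coefficient = 4
x_4 = 2.1250, f(x_4) = 0.119433, coefficient = 2
x_5 = 2.2812, f(x_5) = 0.102156, coefficient = 4
x_6 = 2.4375, f(x_6) = 0.087379, coefficient = 2
x_7 = 2.5938, f(x_7) = 0.074739, coefficient = 4
x_8 = 2.7500, f(x_8) = 0.063928, coefficient = 1

I ≈ (0.156250/3) × 3.056694 = 0.159203
Exact value: 0.159202
Error: 0.000001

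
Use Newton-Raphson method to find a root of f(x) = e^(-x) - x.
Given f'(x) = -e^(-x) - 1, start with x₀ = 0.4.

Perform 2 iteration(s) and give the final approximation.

f(x) = e^(-x) - x
f'(x) = -e^(-x) - 1
x₀ = 0.4

Newton-Raphson formula: x_{n+1} = x_n - f(x_n)/f'(x_n)

Iteration 1:
  f(0.400000) = 0.270320
  f'(0.400000) = -1.670320
  x_1 = 0.400000 - 0.270320/(-1.670320) = 0.561837
Iteration 2:
  f(0.561837) = 0.008323
  f'(0.561837) = -1.570161
  x_2 = 0.561837 - 0.008323/(-1.570161) = 0.567138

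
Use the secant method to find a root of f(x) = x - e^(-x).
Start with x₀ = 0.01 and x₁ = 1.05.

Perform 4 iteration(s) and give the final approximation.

f(x) = x - e^(-x)
x₀ = 0.01, x₁ = 1.05

Secant formula: x_{n+1} = x_n - f(x_n)(x_n - x_{n-1})/(f(x_n) - f(x_{n-1}))

Iteration 1:
  f(0.010000) = -0.980050
  f(1.050000) = 0.700062
  x_2 = 1.050000 - 0.700062×(1.050000 - 0.010000)/(0.700062 - (-0.980050))
       = 0.616657
Iteration 2:
  f(1.050000) = 0.700062
  f(0.616657) = 0.076911
  x_3 = 0.616657 - 0.076911×(0.616657 - 1.050000)/(0.076911 - 0.700062)
       = 0.563172
Iteration 3:
  f(0.616657) = 0.076911
  f(0.563172) = -0.006227
  x_4 = 0.563172 - (-0.006227)×(0.563172 - 0.616657)/(-0.006227 - 0.076911)
       = 0.567179
Iteration 4:
  f(0.563172) = -0.006227
  f(0.567179) = 0.000055
  x_5 = 0.567179 - 0.000055×(0.567179 - 0.563172)/(0.000055 - (-0.006227))
       = 0.567143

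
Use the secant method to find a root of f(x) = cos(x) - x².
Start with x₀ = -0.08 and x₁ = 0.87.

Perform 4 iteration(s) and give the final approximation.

f(x) = cos(x) - x²
x₀ = -0.08, x₁ = 0.87

Secant formula: x_{n+1} = x_n - f(x_n)(x_n - x_{n-1})/(f(x_n) - f(x_{n-1}))

Iteration 1:
  f(-0.080000) = 0.990402
  f(0.870000) = -0.112073
  x_2 = 0.870000 - (-0.112073)×(0.870000 - (-0.080000))/(-0.112073 - 0.990402)
       = 0.773427
Iteration 2:
  f(0.870000) = -0.112073
  f(0.773427) = 0.117332
  x_3 = 0.773427 - 0.117332×(0.773427 - 0.870000)/(0.117332 - (-0.112073))
       = 0.822820
Iteration 3:
  f(0.773427) = 0.117332
  f(0.822820) = 0.003123
  x_4 = 0.822820 - 0.003123×(0.822820 - 0.773427)/(0.003123 - 0.117332)
       = 0.824171
Iteration 4:
  f(0.822820) = 0.003123
  f(0.824171) = -0.000092
  x_5 = 0.824171 - (-0.000092)×(0.824171 - 0.822820)/(-0.000092 - 0.003123)
       = 0.824132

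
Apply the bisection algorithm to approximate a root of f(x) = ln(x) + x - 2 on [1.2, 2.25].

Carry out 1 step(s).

f(x) = ln(x) + x - 2
Initial interval: [1.2, 2.25]

Iteration 1:
  c_1 = (1.200000 + 2.250000)/2 = 1.725000
  f(c_1) = f(1.725000) = 0.270227
  f(a) × f(c) < 0, new interval: [1.200000, 1.725000]

After 1 iteration(s), the approximation is c_1 = 1.725000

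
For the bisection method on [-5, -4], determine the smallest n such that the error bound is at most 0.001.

We need (b-a)/2^n ≤ 0.001
(-4 - (-5))/2^n ≤ 0.001
1/2^n ≤ 0.001
2^n ≥ 1000
n ≥ log₂(1000) = 9.97
n ≥ 10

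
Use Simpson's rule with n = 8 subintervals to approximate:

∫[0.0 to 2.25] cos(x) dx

f(x) = cos(x)
a = 0.0, b = 2.25, n = 8
h = (b - a)/n = 0.281250

Simpson's rule: (h/3)[f(x₀) + 4f(x₁) + 2f(x₂) + ... + f(xₙ)]

x_0 = 0.0000, f(x_0) = 1.000000, coefficient = 1
x_1 = 0.2812, f(x_1) = 0.960709, coefficient = 4
x_2 = 0.5625, f(x_2) = 0.845924, coefficient = 2
x_3 = 0.8438, f(x_3) = 0.664666, coefficient = 4
x_4 = 1.1250, f(x_4) = 0.431177, coefficient = 2
x_5 = 1.4062, f(x_5) = 0.163805, coefficient = 4
x_6 = 1.6875, f(x_6) = -0.116439, coefficient = 2
x_7 = 1.9688, f(x_7) = -0.387533, coefficient = 4
x_8 = 2.2500, f(x_8) = -0.628174, coefficient = 1

I ≈ (0.281250/3) × 8.299739 = 0.778101
Exact value: 0.778073
Error: 0.000027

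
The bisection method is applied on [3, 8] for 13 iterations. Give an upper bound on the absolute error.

Bisection error bound: |error| ≤ (b-a)/2^n
|error| ≤ (8 - 3)/2^13 = 5/2^13
|error| ≤ 0.0006103516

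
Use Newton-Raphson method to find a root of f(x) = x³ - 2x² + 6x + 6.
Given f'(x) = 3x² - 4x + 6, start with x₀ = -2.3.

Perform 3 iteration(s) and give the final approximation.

f(x) = x³ - 2x² + 6x + 6
f'(x) = 3x² - 4x + 6
x₀ = -2.3

Newton-Raphson formula: x_{n+1} = x_n - f(x_n)/f'(x_n)

Iteration 1:
  f(-2.300000) = -30.547000
  f'(-2.300000) = 31.070000
  x_1 = -2.300000 - (-30.547000)/31.070000 = -1.316833
Iteration 2:
  f(-1.316833) = -7.652549
  f'(-1.316833) = 16.469479
  x_2 = -1.316833 - (-7.652549)/16.469479 = -0.852183
Iteration 3:
  f(-0.852183) = -1.184394
  f'(-0.852183) = 11.587376
  x_3 = -0.852183 - (-1.184394)/11.587376 = -0.749968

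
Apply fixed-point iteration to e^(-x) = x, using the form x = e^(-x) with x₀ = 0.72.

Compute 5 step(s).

Equation: e^(-x) = x
Fixed-point form: x = e^(-x)
x₀ = 0.72

x_1 = g(0.720000) = 0.486752
x_2 = g(0.486752) = 0.614619
x_3 = g(0.614619) = 0.540847
x_4 = g(0.540847) = 0.582255
x_5 = g(0.582255) = 0.558637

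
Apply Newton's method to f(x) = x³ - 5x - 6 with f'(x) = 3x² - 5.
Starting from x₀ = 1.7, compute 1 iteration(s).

f(x) = x³ - 5x - 6
f'(x) = 3x² - 5
x₀ = 1.7

Newton-Raphson formula: x_{n+1} = x_n - f(x_n)/f'(x_n)

Iteration 1:
  f(1.700000) = -9.587000
  f'(1.700000) = 3.670000
  x_1 = 1.700000 - (-9.587000)/3.670000 = 4.312262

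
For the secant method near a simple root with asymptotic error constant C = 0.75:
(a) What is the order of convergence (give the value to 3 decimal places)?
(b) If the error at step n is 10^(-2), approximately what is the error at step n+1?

(a) Secant method has superlinear convergence with order φ = (1+√5)/2 ≈ 1.618.
    This means |e_{n+1}| ≈ C|e_n|^1.618.

(b) With |e_n| = 10^(-2) and C = 0.75:
    |e_{n+1}| ≈ 0.75 × (10^(-2))^1.618 = 0.75 × 10^(-3.24)

(a) ≈ 1.618 (golden ratio); (b) |e_{n+1}| ≈ 4.355e-04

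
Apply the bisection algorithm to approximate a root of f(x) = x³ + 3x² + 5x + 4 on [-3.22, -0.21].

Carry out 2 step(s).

f(x) = x³ + 3x² + 5x + 4
Initial interval: [-3.22, -0.21]

Iteration 1:
  c_1 = (-3.220000 + (-0.210000))/2 = -1.715000
  f(c_1) = f(-1.715000) = -0.795526
  f(a) × f(c) ≥ 0, new interval: [-1.715000, -0.210000]
Iteration 2:
  c_2 = (-1.715000 + (-0.210000))/2 = -0.962500
  f(c_2) = f(-0.962500) = 1.075053
  f(a) × f(c) < 0, new interval: [-1.715000, -0.962500]

After 2 iteration(s), the approximation is c_2 = -0.962500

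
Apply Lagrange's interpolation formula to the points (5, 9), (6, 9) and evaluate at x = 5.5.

Lagrange interpolation formula:
P(x) = Σ yᵢ × Lᵢ(x)
where Lᵢ(x) = Π_{j≠i} (x - xⱼ)/(xᵢ - xⱼ)

L_0(5.5) = (5.5 - 6)/(5 - 6) = 0.500000
L_1(5.5) = (5.5 - 5)/(6 - 5) = 0.500000

P(5.5) = 9×L_0(5.5) + 9×L_1(5.5)
P(5.5) = 9.000000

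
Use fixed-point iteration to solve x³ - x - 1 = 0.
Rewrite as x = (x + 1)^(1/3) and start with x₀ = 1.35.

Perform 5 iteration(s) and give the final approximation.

Equation: x³ - x - 1 = 0
Fixed-point form: x = (x + 1)^(1/3)
x₀ = 1.35

x_1 = g(1.350000) = 1.329503
x_2 = g(1.329503) = 1.325626
x_3 = g(1.325626) = 1.324890
x_4 = g(1.324890) = 1.324751
x_5 = g(1.324751) = 1.324724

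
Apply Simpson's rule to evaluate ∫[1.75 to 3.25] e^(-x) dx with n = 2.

f(x) = e^(-x)
a = 1.75, b = 3.25, n = 2
h = (b - a)/n = 0.750000

Simpson's rule: (h/3)[f(x₀) + 4f(x₁) + 2f(x₂) + ... + f(xₙ)]

x_0 = 1.7500, f(x_0) = 0.173774, coefficient = 1
x_1 = 2.5000, f(x_1) = 0.082085, coefficient = 4
x_2 = 3.2500, f(x_2) = 0.038774, coefficient = 1

I ≈ (0.750000/3) × 0.540888 = 0.135222
Exact value: 0.135000
Error: 0.000222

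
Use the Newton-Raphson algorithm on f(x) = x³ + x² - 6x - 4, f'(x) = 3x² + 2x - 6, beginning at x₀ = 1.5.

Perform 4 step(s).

f(x) = x³ + x² - 6x - 4
f'(x) = 3x² + 2x - 6
x₀ = 1.5

Newton-Raphson formula: x_{n+1} = x_n - f(x_n)/f'(x_n)

Iteration 1:
  f(1.500000) = -7.375000
  f'(1.500000) = 3.750000
  x_1 = 1.500000 - (-7.375000)/3.750000 = 3.466667
Iteration 2:
  f(3.466667) = 28.879407
  f'(3.466667) = 36.986667
  x_2 = 3.466667 - 28.879407/36.986667 = 2.685861
Iteration 3:
  f(2.685861) = 6.474075
  f'(2.685861) = 21.013266
  x_3 = 2.685861 - 6.474075/21.013266 = 2.377766
Iteration 4:
  f(2.377766) = 0.830522
  f'(2.377766) = 15.716847
  x_4 = 2.377766 - 0.830522/15.716847 = 2.324923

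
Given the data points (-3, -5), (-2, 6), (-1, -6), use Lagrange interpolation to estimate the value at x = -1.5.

Lagrange interpolation formula:
P(x) = Σ yᵢ × Lᵢ(x)
where Lᵢ(x) = Π_{j≠i} (x - xⱼ)/(xᵢ - xⱼ)

L_0(-1.5) = (-1.5 - (-2))/(-3 - (-2)) × (-1.5 - (-1))/(-3 - (-1)) = -0.125000
L_1(-1.5) = (-1.5 - (-3))/(-2 - (-3)) × (-1.5 - (-1))/(-2 - (-1)) = 0.750000
L_2(-1.5) = (-1.5 - (-3))/(-1 - (-3)) × (-1.5 - (-2))/(-1 - (-2)) = 0.375000

P(-1.5) = (-5)×L_0(-1.5) + 6×L_1(-1.5) + (-6)×L_2(-1.5)
P(-1.5) = 2.875000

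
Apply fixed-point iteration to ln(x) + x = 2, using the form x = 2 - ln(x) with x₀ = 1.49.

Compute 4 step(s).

Equation: ln(x) + x = 2
Fixed-point form: x = 2 - ln(x)
x₀ = 1.49

x_1 = g(1.490000) = 1.601224
x_2 = g(1.601224) = 1.529232
x_3 = g(1.529232) = 1.575235
x_4 = g(1.575235) = 1.545596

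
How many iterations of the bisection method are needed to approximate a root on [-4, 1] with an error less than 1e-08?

We need (b-a)/2^n ≤ 1e-08
(1 - (-4))/2^n ≤ 1e-08
5/2^n ≤ 1e-08
2^n ≥ 500000000
n ≥ log₂(500000000) = 28.90
n ≥ 29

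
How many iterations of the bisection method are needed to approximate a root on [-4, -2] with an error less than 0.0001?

We need (b-a)/2^n ≤ 0.0001
(-2 - (-4))/2^n ≤ 0.0001
2/2^n ≤ 0.0001
2^n ≥ 20000
n ≥ log₂(20000) = 14.29
n ≥ 15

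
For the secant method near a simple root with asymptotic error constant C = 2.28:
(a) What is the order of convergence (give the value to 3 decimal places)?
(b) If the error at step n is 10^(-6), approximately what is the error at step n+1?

(a) Secant method has superlinear convergence with order φ = (1+√5)/2 ≈ 1.618.
    This means |e_{n+1}| ≈ C|e_n|^1.618.

(b) With |e_n| = 10^(-6) and C = 2.28:
    |e_{n+1}| ≈ 2.28 × (10^(-6))^1.618 = 2.28 × 10^(-9.71)

(a) ≈ 1.618 (golden ratio); (b) |e_{n+1}| ≈ 4.464e-10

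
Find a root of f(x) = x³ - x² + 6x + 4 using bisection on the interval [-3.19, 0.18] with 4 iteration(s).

f(x) = x³ - x² + 6x + 4
Initial interval: [-3.19, 0.18]

Iteration 1:
  c_1 = (-3.190000 + 0.180000)/2 = -1.505000
  f(c_1) = f(-1.505000) = -10.703888
  f(a) × f(c) ≥ 0, new interval: [-1.505000, 0.180000]
Iteration 2:
  c_2 = (-1.505000 + 0.180000)/2 = -0.662500
  f(c_2) = f(-0.662500) = -0.704682
  f(a) × f(c) ≥ 0, new interval: [-0.662500, 0.180000]
Iteration 3:
  c_3 = (-0.662500 + 0.180000)/2 = -0.241250
  f(c_3) = f(-0.241250) = 2.480257
  f(a) × f(c) < 0, new interval: [-0.662500, -0.241250]
Iteration 4:
  c_4 = (-0.662500 + (-0.241250))/2 = -0.451875
  f(c_4) = f(-0.451875) = 0.992290
  f(a) × f(c) < 0, new interval: [-0.662500, -0.451875]

After 4 iteration(s), the approximation is c_4 = -0.451875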